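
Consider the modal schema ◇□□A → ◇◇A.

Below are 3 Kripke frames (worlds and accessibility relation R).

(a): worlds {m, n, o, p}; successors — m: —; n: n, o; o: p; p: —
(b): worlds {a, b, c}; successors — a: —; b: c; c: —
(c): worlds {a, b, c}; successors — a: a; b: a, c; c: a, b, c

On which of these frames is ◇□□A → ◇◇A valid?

(c)

The schema corresponds to a generalized confluence (Geach) condition: ∀x ∀y (xRy → ∃w (yR²w ∧ xR²w)).
(a): fails — nRo but no w with oR²w and nR²w.
(b): fails — bRc but no w with cR²w and bR²w.
(c): condition met.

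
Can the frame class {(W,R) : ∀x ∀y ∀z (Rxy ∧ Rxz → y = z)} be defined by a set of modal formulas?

Definable; ◇r → □r defines it

The condition is partial functionality. A defining modal formula is ◇r → □r.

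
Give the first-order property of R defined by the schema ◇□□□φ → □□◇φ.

This is a Sahlqvist (Geach-type) schema ◇^1□^3φ → □^2◇^1φ.
First-order correspondent: ∀x ∀y ∀z ((xRy ∧ xR²z) → ∃w (yR³w ∧ zRw)).

∀x ∀y ∀z ((xRy ∧ xR²z) → ∃w (yR³w ∧ zRw))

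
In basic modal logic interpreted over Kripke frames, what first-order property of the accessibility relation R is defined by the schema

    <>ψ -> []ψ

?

partial functionality

Suppose ◇ψ→□ψ is valid. Take Rxy, Rxz and set V(ψ)={y}. Then ◇ψ at x, so □ψ at x, so ψ at z, i.e. z=y.
The converse is a direct semantic check.
Frame condition: forall x forall y forall z (Rxy & Rxz -> y = z).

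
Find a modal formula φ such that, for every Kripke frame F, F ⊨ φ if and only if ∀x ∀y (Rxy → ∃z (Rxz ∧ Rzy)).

A defining formula is □□p → □p (the C4 axiom).

□□p → □p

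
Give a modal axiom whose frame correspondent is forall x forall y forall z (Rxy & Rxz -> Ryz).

A defining formula is ◇q → □◇q (the 5 axiom).

◇q → □◇q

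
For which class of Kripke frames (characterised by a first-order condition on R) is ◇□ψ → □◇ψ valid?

Suppose ◇□ψ→□◇ψ is valid. Take Rxy, Rxz and set V(ψ)={w : Ryw}. Then □ψ at y so ◇□ψ at x, so □◇ψ at x, so ◇ψ at z, giving w with Rzw and Ryw.

convergence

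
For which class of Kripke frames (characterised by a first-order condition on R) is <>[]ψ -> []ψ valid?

Equivalently (dual form): ◇ψ → □◇ψ.
Suppose ◇ψ→□◇ψ is valid. Take Rxy, Rxz and set V(ψ)={y}. Then ◇ψ at x, so □◇ψ at x, so ◇ψ at z, so some w with Rzw has ψ; w=y, i.e. Rzy. By symmetry of the argument, Ryz.

The Euclidean property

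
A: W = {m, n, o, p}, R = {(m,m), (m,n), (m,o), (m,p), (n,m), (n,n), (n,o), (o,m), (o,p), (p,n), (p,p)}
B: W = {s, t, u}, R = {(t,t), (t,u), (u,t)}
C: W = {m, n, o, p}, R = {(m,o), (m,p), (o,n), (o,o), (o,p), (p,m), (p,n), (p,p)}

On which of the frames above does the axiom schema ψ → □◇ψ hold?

B

This is the axiom for symmetry; its first-order frame correspondent is ∀x ∀y (Rxy → Ryx).
A: fails — Rop but not Rpo.
B: satisfies the condition.
C: fails — Ron but not Rno.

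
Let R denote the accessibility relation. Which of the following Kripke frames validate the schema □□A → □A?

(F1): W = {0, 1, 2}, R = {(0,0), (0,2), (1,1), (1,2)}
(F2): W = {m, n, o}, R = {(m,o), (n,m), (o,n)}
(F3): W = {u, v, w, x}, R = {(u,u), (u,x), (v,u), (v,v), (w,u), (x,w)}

Frame correspondent (Sahlqvist): ∀x ∀y (Rxy → ∃z (Rxz ∧ Rzy)) — i.e. density.
(F1): ✓.
(F2): fails — Rnm but no z with Rnz and Rzm.
(F3): fails — Rxw but no z with Rxz and Rzw.

(F1)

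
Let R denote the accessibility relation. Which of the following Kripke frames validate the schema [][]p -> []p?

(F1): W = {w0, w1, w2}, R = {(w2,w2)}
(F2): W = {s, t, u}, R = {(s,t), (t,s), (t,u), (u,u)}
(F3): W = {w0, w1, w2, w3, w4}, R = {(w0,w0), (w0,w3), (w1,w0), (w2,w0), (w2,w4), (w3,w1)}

(F1)

Frame correspondent (Sahlqvist): forall x forall y (Rxy -> exists z (Rxz & Rzy)) — i.e. density.
(F1): condition met.
(F2): fails — Rts but no z with Rtz and Rzs.
(F3): fails — Rw2w4 but no z with Rw2z and Rzw4.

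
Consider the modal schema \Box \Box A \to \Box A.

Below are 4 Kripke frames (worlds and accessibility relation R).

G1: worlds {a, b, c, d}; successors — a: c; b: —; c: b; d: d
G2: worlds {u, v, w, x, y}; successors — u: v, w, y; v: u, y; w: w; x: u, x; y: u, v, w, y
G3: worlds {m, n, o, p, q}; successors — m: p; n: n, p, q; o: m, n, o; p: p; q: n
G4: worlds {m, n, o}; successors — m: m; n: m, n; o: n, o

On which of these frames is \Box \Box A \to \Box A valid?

G2, G3, G4

Frame correspondent (Sahlqvist): \forall x \forall y (Rxy \to \exists z (Rxz \wedge Rzy)) — i.e. density.
G1: fails — Rac but no z with Raz and Rzc.
G2: satisfies the condition.
G3: satisfies the condition.
G4: satisfies the condition.
Valid on: G2, G3, G4.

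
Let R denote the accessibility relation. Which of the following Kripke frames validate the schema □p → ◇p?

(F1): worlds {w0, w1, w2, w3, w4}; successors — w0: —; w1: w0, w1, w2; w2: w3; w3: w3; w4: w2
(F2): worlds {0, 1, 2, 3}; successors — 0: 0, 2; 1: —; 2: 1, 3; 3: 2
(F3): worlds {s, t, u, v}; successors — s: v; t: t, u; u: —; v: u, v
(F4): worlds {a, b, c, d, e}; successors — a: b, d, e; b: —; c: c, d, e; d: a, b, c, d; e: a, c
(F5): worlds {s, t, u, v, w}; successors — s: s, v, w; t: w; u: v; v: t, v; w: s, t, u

This is the axiom for seriality; its first-order frame correspondent is ∀x ∃y Rxy.
(F1): fails — world w0 has no successor.
(F2): fails — world 1 has no successor.
(F3): fails — world u has no successor.
(F4): fails — world b has no successor.
(F5): holds.

(F5)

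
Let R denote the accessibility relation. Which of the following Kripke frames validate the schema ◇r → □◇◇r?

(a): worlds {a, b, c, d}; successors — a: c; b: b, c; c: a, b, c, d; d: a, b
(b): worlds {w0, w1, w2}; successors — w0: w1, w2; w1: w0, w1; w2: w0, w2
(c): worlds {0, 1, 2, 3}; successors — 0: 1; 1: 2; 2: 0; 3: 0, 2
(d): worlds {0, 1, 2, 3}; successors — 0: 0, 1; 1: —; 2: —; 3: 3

(b)

Frame correspondent (Sahlqvist): ∀x ∀y ∀z ((xRy ∧ xRz) → ∃w (y = w ∧ zR²w)) — i.e. a generalized confluence (Geach) condition.
(a): fails — cRa, cRd but no w with a=w and dR²w.
(b): satisfies the condition.
(c): fails — 0R1, 0R1 but no w with 1=w and 1R²w.
(d): fails — 0R0, 0R1 but no w with 0=w and 1R²w.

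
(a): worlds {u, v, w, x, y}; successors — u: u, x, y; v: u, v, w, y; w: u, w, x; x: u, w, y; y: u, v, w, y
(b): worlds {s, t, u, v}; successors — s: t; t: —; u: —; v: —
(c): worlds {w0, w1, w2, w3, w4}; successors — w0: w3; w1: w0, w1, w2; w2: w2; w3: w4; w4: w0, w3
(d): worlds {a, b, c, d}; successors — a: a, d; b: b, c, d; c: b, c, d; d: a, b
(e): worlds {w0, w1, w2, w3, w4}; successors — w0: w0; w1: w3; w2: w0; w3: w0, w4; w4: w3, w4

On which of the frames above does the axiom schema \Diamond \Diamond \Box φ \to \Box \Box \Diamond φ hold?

(a), (b), (d)

Frame correspondent (Sahlqvist): \forall x \forall y \forall z ((x R^2 y \wedge x R^2 z) \to \exists w (yRw \wedge zRw)) — i.e. a generalized confluence (Geach) condition.
(a): holds.
(b): holds.
(c): fails — w1R²w0, w1R²w1 but no w with w0Rw and w1Rw.
(d): holds.
(e): fails — w1R²w0, w1R²w4 but no w with w0Rw and w4Rw.
Valid on: (a), (b), (d).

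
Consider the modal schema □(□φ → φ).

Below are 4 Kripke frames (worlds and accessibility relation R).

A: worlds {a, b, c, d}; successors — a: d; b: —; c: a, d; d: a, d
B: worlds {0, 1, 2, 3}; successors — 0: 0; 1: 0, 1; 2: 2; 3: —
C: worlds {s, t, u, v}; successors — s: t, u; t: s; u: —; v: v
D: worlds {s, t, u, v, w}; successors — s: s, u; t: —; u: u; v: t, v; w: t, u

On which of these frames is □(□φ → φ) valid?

B

The schema corresponds to shift-reflexivity: ∀x ∀y (Rxy → Ryy).
A: fails — Rca but not Raa.
B: satisfies the condition.
C: fails — Rsu but not Ruu.
D: fails — Rwt but not Rtt.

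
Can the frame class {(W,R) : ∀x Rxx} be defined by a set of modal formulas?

The condition is reflexivity. A defining modal formula is □q → q.
Suppose □q→q is valid. At any x set V(q)={w : Rxw}. Then □q holds at x, so q holds at x, i.e. Rxx.

Yes — defined by □q → q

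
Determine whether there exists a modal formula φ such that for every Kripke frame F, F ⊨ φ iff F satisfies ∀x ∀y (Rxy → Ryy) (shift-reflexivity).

The condition is shift-reflexivity. A defining modal formula is □(□p → p).
Suppose □(□p→p) is valid. Take Rxy and set V(p)={w : Ryw}. Then at y, □p holds; since □(□p→p) at x, □p→p at y, so p at y, i.e. Ryy.

Definable; □(□p → p) defines it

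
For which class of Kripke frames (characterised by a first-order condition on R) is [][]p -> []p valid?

Suppose □□p→□p is valid. Take Rxy and set V(p)={w : xR²w}. Then □□p at x, so □p at x, so p at y, i.e. ∃z(Rxz∧Rzy).
The converse is a direct semantic check.
Frame condition: forall x forall y (Rxy -> exists z (Rxz & Rzy)).

density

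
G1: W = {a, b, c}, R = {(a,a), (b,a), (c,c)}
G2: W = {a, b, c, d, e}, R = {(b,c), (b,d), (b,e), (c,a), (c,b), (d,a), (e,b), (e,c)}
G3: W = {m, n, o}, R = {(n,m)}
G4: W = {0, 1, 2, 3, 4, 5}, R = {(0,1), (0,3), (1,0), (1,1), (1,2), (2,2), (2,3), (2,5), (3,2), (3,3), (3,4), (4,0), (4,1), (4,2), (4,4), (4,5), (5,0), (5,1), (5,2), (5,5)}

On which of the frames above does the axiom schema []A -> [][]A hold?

The schema corresponds to transitivity: forall x forall y forall z (Rxy & Ryz -> Rxz).
G1: holds.
G2: fails — Rbc and Rcb but not Rbb.
G3: holds.
G4: fails — R34 and R45 but not R35.

G1, G3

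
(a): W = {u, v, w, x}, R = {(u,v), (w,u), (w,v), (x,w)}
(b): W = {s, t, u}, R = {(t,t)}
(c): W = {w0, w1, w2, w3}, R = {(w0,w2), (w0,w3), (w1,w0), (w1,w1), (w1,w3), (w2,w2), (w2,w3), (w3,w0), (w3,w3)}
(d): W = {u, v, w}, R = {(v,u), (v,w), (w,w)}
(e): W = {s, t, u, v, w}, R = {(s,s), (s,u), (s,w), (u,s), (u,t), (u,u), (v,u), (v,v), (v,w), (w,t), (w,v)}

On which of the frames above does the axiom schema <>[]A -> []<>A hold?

Frame correspondent (Sahlqvist): forall x forall y forall z (Rxy & Rxz -> exists w (Ryw & Rzw)) — i.e. convergence.
(a): fails — Ruv and Ruv but v and v have no common successor.
(b): ✓.
(c): ✓.
(d): fails — Rvu and Rvu but u and u have no common successor.
(e): fails — Rsw and Rss but w and s have no common successor.
Valid on: (b), (c).

(b), (c)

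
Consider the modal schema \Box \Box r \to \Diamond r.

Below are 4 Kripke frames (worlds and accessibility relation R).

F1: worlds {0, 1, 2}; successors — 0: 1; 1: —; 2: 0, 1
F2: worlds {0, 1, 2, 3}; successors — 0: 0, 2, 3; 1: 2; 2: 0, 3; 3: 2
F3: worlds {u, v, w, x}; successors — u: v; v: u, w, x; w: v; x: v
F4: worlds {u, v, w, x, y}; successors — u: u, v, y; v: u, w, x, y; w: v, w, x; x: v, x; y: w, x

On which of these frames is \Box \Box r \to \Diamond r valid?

F4

The schema corresponds to a generalized confluence (Geach) condition: \forall x \exists w (x R^2 w \wedge xRw).
F1: fails — at 0 but no w with 0R²w and 0Rw.
F2: fails — at 1 but no w with 1R²w and 1Rw.
F3: fails — at u but no t with uR²t and uRt.
F4: condition met.
Valid on: F4.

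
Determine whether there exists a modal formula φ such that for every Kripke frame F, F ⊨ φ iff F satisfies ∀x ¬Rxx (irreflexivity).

If a class were modally definable it would be closed under surjective bounded morphisms (Goldblatt–Thomason).
The 3-cycle (worlds s,t,u with s→t→u→s) is irreflexive, and the map sending every world to a single reflexive point • is a surjective bounded morphism (forth: every edge maps to (•,•); back: every world has a successor). So any modal formula valid on the 3-cycle is also valid on the reflexive point, which is not irreflexive.
Hence irreflexivity is not modally definable.

Not modally definable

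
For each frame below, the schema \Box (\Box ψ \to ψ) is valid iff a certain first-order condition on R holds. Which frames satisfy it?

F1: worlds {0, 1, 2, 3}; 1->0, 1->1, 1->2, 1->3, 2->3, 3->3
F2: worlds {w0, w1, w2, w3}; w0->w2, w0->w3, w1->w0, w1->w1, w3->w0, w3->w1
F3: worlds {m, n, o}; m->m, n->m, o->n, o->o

none

This is the axiom for shift-reflexivity; its first-order frame correspondent is \forall x \forall y (Rxy \to Ryy).
F1: fails — R10 but not R00.
F2: fails — Rw1w0 but not Rw0w0.
F3: fails — Ron but not Rnn.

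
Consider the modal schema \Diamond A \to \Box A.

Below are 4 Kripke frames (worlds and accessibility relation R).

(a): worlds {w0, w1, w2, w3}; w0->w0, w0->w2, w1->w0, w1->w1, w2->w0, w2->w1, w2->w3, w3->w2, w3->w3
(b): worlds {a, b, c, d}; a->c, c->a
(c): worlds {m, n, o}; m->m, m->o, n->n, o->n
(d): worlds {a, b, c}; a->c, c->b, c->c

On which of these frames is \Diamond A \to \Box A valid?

This is the axiom for partial functionality; its first-order frame correspondent is \forall x \forall y \forall z (Rxy \wedge Rxz \to y = z).
(a): fails — w0 sees both w0 and w2.
(b): holds.
(c): fails — m sees both m and o.
(d): fails — c sees both b and c.
Valid on: (b).

(b)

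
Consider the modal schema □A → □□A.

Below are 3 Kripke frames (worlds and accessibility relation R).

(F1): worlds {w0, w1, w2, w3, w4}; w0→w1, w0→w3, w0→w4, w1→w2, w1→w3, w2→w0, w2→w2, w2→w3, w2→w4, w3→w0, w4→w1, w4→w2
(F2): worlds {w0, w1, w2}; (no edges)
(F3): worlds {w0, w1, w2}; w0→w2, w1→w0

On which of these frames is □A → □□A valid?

(F2)

The schema corresponds to transitivity: ∀x ∀y ∀z (Rxy ∧ Ryz → Rxz).
(F1): fails — Rw1w2 and Rw2w4 but not Rw1w4.
(F2): condition met.
(F3): fails — Rw1w0 and Rw0w2 but not Rw1w2.
Valid on: (F2).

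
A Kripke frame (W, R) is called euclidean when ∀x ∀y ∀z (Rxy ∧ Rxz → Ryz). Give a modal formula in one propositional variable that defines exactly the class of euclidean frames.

◇p → □◇p

A defining formula is ◇p → □◇p (the 5 axiom).
Suppose ◇p→□◇p is valid. Take Rxy, Rxz and set V(p)={y}. Then ◇p at x, so □◇p at x, so ◇p at z, so some w with Rzw has p; w=y, i.e. Rzy. By symmetry of the argument, Ryz.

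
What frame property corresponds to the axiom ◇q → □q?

Suppose ◇q→□q is valid. Take Rxy, Rxz and set V(q)={y}. Then ◇q at x, so □q at x, so q at z, i.e. z=y.

partial functionality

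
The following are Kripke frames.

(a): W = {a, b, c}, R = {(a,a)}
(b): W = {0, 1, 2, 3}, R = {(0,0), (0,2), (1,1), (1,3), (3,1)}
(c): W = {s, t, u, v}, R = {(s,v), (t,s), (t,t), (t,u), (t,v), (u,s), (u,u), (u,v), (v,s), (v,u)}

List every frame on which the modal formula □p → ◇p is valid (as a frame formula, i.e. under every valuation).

(c)

This is the axiom for seriality; its first-order frame correspondent is ∀x ∃y Rxy.
(a): fails — world b has no successor.
(b): fails — world 2 has no successor.
(c): satisfies the condition.
Valid on: (c).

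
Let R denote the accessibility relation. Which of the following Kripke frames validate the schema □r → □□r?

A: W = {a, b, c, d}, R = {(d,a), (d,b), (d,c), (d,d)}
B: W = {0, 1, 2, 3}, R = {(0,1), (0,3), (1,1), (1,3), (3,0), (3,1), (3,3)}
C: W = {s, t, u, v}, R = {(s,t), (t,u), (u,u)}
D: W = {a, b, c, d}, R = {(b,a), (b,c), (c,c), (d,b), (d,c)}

This is the axiom for transitivity; its first-order frame correspondent is ∀x ∀y ∀z (Rxy ∧ Ryz → Rxz).
A: ✓.
B: fails — R03 and R30 but not R00.
C: fails — Rst and Rtu but not Rsu.
D: fails — Rdb and Rba but not Rda.

A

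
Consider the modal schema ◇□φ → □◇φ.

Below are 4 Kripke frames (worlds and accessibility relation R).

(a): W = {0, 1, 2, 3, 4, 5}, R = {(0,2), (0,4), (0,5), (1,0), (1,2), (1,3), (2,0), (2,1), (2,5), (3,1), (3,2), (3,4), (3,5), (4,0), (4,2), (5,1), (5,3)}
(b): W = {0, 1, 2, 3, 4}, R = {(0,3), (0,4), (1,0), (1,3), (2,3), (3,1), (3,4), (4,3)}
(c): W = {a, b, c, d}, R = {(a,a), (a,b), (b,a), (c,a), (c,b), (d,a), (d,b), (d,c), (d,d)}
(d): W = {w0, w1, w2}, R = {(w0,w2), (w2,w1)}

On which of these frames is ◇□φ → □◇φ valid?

(c)

This is the axiom for convergence; its first-order frame correspondent is ∀x ∀y ∀z (Rxy ∧ Rxz → ∃w (Ryw ∧ Rzw)).
(a): fails — R04 and R05 but 4 and 5 have no common successor.
(b): fails — R04 and R03 but 4 and 3 have no common successor.
(c): ✓.
(d): fails — Rw2w1 and Rw2w1 but w1 and w1 have no common successor.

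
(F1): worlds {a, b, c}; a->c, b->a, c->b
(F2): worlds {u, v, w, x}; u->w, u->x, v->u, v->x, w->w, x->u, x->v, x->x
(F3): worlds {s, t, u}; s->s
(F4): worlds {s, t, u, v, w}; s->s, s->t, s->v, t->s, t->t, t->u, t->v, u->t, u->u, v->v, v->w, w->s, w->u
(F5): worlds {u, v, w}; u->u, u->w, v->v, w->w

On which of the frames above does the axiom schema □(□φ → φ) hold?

(F3), (F5)

The schema corresponds to shift-reflexivity: ∀x ∀y (Rxy → Ryy).
(F1): fails — Rac but not Rcc.
(F2): fails — Rvu but not Ruu.
(F3): ✓.
(F4): fails — Rvw but not Rww.
(F5): ✓.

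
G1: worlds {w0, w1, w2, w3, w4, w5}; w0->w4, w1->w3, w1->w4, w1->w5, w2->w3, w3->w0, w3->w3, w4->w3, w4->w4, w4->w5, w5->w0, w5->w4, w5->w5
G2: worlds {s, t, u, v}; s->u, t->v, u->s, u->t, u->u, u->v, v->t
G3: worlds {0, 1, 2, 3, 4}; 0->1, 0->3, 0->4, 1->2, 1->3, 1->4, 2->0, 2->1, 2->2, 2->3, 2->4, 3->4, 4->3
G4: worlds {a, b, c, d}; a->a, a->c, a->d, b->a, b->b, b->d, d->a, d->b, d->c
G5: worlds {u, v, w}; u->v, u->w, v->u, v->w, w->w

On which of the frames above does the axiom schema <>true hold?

This is the axiom for seriality; its first-order frame correspondent is forall x exists y Rxy.
G1: ✓.
G2: ✓.
G3: ✓.
G4: fails — world c has no successor.
G5: ✓.

G1, G2, G3, G5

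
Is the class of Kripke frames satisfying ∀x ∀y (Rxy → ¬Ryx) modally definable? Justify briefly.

Modal frame validity is preserved under surjective bounded morphisms.
The 4-cycle (worlds 0,1,2,3 with 0→1→2→3→0) is asymmetric. Mapping every world to a single reflexive point • is a surjective bounded morphism, and the reflexive point is not asymmetric (R•• but asymmetry requires ¬R••).
So the class is not modally definable.

Not definable by any modal formula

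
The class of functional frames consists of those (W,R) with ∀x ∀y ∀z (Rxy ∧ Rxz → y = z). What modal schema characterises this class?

A defining formula is ◇r → □r (the CD axiom).
Suppose ◇r→□r is valid. Take Rxy, Rxz and set V(r)={y}. Then ◇r at x, so □r at x, so r at z, i.e. z=y.

◇r → □r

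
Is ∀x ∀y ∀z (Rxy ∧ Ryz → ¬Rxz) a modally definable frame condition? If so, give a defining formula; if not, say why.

Any modally definable frame class is closed under surjective bounded morphisms.
The 3-cycle (worlds w0,w1,w2 with w0→w1→w2→w0) is intransitive. Mapping every world to a single reflexive point • is a surjective bounded morphism; the reflexive point is not intransitive (R••∧R•• but R••).
So the class is not modally definable.

No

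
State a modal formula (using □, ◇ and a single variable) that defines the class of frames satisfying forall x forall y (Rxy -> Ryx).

This is symmetry; the standard corresponding axiom is B: p → □◇p.
Suppose p→□◇p is valid. Take Rxy and set V(p)={x}. Then p at x, so □◇p at x, so ◇p at y, so some z with Ryz has p; z=x, i.e. Ryx.

p → □◇p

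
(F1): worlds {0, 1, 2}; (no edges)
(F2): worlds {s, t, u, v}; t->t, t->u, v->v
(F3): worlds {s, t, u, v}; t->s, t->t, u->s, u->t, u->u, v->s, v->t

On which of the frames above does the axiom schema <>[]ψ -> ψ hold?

(F1)

Frame correspondent (Sahlqvist): forall x forall y (Rxy -> Ryx) — i.e. symmetry.
(F1): condition met.
(F2): fails — Rtu but not Rut.
(F3): fails — Rut but not Rtu.
Valid on: (F1).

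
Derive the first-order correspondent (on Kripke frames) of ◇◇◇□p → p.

This is a Sahlqvist (Geach-type) schema ◇^3□^1p → □^0◇^0p.
Minimal-valuation argument: fix x; take any y with xR^3y and any z with xR^0z. Set V(p) to the set of worlds R-reachable from y in exactly 1 step. Then □^1p holds at y, so the antecedent holds at x; validity forces ◇^0p at z, giving a w with zR^0w and yR^1w.
First-order correspondent: ∀x ∀y (xR³y → ∃w (yRw ∧ x = w)).

∀x ∀y (xR³y → ∃w (yRw ∧ x = w))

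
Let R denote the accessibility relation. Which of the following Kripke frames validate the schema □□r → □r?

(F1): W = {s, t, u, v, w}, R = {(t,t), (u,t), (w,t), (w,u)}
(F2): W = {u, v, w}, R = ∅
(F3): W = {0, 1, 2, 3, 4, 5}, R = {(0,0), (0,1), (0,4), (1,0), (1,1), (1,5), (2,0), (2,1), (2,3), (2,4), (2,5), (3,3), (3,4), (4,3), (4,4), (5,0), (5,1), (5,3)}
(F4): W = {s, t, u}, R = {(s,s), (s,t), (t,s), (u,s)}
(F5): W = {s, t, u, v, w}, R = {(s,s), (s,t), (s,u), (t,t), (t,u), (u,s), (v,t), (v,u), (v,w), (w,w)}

(F2), (F3), (F4), (F5)

Frame correspondent (Sahlqvist): ∀x ∀y (Rxy → ∃z (Rxz ∧ Rzy)) — i.e. density.
(F1): fails — Rwu but no z with Rwz and Rzu.
(F2): ✓.
(F3): ✓.
(F4): ✓.
(F5): ✓.
Valid on: (F2), (F3), (F4), (F5).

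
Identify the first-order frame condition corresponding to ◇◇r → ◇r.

Transitivity

Equivalently (dual form): □r → □□r.
Suppose □r→□□r is valid. Take Rxy, Ryz and set V(r)={w : Rxw}. Then □r at x, so □□r at x, so □r at y, so r at z, i.e. Rxz.
The converse is a direct semantic check.
So the correspondent is transitivity.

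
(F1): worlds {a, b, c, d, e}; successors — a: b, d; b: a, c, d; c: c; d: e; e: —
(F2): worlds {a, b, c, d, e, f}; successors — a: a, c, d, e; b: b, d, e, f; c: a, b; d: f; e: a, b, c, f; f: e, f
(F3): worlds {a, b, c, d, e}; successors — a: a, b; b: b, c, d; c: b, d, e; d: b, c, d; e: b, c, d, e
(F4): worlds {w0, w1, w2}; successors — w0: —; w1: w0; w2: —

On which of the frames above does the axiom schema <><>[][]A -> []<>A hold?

(F3), (F4)

Frame correspondent (Sahlqvist): forall x forall y forall z ((x R^2 y & xRz) -> exists w (y R^2 w & zRw)) — i.e. a generalized confluence (Geach) condition.
(F1): fails — aR²c, aRd but no w with cR²w and dRw.
(F2): fails — aR²d, aRc but no w with dR²w and cRw.
(F3): holds.
(F4): holds.
Valid on: (F3), (F4).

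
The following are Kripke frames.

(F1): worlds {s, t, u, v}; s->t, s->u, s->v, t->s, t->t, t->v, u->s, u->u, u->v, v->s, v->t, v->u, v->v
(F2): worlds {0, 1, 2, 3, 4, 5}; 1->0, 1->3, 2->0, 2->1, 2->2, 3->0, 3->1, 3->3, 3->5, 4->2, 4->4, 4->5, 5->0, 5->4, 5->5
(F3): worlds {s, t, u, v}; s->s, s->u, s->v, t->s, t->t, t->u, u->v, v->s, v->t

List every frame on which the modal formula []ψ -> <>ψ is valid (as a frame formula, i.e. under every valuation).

The schema corresponds to seriality: forall x exists y Rxy.
(F1): holds.
(F2): fails — world 0 has no successor.
(F3): holds.

(F1), (F3)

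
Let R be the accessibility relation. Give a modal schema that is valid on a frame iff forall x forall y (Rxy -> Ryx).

A defining formula is s → □◇s (the B axiom).
Suppose s→□◇s is valid. Take Rxy and set V(s)={x}. Then s at x, so □◇s at x, so ◇s at y, so some z with Ryz has s; z=x, i.e. Ryx.

s → □◇s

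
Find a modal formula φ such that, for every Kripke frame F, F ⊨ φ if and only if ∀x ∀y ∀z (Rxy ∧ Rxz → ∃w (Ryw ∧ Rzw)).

◇□r → □◇r

A defining formula is ◇□r → □◇r (the .2 axiom).
Suppose ◇□r→□◇r is valid. Take Rxy, Rxz and set V(r)={w : Ryw}. Then □r at y so ◇□r at x, so □◇r at x, so ◇r at z, giving w with Rzw and Ryw.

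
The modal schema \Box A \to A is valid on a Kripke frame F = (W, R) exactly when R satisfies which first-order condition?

Reflexivity

Suppose □A→A is valid. At any x set V(A)={w : Rxw}. Then □A holds at x, so A holds at x, i.e. Rxx.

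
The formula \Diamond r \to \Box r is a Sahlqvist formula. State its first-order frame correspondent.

Partial functionality

Suppose ◇r→□r is valid. Take Rxy, Rxz and set V(r)={y}. Then ◇r at x, so □r at x, so r at z, i.e. z=y.
Conversely, any frame satisfying \forall x \forall y \forall z (Rxy \wedge Rxz \to y = z) validates the schema.
So the correspondent is partial functionality.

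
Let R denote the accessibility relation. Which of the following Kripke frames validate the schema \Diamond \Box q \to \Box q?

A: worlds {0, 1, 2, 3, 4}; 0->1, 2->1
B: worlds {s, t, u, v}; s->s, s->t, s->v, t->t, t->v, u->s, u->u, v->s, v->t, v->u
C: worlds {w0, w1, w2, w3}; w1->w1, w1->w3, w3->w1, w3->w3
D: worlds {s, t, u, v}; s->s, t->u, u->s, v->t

Frame correspondent (Sahlqvist): \forall x \forall y \forall z (Rxy \wedge Rxz \to Ryz) — i.e. the Euclidean property.
A: fails — R01 and R01 but not R11.
B: fails — Rsv and Rsv but not Rvv.
C: satisfies the condition.
D: fails — Rtu and Rtu but not Ruu.

C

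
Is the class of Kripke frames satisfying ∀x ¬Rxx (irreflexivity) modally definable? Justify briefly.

Modal frame validity is preserved under surjective bounded morphisms.
The 3-cycle (worlds a,b,c with a→b→c→a) is irreflexive, and the map sending every world to a single reflexive point • is a surjective bounded morphism (forth: every edge maps to (•,•); back: every world has a successor). So any modal formula valid on the 3-cycle is also valid on the reflexive point, which is not irreflexive.
So no modal formula (or set of formulas) defines exactly the irreflexive frames.

No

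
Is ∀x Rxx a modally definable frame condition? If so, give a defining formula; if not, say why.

Yes — defined by □p → p

This is a Sahlqvist condition; the T axiom □p → p defines it.
Suppose □p→p is valid. At any x set V(p)={w : Rxw}. Then □p holds at x, so p holds at x, i.e. Rxx.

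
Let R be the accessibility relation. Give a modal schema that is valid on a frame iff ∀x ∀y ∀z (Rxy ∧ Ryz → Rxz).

□q → □□q

The condition is transitivity. The 4 schema □q → □□q defines it.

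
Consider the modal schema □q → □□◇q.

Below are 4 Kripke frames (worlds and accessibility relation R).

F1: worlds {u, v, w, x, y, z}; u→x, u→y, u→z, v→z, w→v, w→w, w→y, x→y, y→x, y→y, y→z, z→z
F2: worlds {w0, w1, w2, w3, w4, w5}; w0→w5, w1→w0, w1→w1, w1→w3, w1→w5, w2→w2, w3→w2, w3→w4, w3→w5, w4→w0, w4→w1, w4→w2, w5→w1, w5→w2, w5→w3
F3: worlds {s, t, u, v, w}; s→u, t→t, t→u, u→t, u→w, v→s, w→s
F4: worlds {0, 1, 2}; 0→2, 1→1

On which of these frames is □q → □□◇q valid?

This is the axiom for a generalized confluence (Geach) condition; its first-order frame correspondent is ∀x ∀z (xR²z → ∃w (xRw ∧ zRw)).
F1: fails — wR²v but no t with wRt and vRt.
F2: fails — w0R²w2 but no w with w0Rw and w2Rw.
F3: fails — sR²w but no w* with sRw* and wRw*.
F4: condition met.

F4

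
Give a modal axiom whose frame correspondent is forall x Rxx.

□p → p

This is reflexivity; the standard corresponding axiom is T: □p → p.
Suppose □p→p is valid. At any x set V(p)={w : Rxw}. Then □p holds at x, so p holds at x, i.e. Rxx.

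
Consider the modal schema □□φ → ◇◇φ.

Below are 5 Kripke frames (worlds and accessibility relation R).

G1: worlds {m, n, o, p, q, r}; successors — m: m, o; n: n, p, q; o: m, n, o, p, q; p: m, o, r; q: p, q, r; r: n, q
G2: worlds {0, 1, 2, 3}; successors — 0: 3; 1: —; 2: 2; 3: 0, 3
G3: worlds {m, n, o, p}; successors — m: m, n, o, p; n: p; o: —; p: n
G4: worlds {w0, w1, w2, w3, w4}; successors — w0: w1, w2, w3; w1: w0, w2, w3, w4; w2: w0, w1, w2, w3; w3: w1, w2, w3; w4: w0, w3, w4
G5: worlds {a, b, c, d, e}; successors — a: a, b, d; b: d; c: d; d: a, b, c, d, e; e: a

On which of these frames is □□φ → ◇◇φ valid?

G1, G4, G5

The schema corresponds to a generalized confluence (Geach) condition: ∀x ∃w (xR²w ∧ xR²w).
G1: holds.
G2: fails — at 1 but no w with 1R²w and 1R²w.
G3: fails — at o but no w with oR²w and oR²w.
G4: holds.
G5: holds.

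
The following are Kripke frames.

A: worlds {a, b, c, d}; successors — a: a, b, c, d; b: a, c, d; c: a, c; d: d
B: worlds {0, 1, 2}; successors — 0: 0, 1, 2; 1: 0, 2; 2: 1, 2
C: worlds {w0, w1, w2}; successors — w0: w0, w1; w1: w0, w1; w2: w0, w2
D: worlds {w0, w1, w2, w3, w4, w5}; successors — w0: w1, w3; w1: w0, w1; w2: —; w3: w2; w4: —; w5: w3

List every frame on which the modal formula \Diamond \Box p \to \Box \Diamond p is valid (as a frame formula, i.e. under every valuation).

Frame correspondent (Sahlqvist): \forall x \forall y \forall z (Rxy \wedge Rxz \to \exists w (Ryw \wedge Rzw)) — i.e. convergence.
A: fails — Rac and Rad but c and d have no common successor.
B: condition met.
C: condition met.
D: fails — Rw0w1 and Rw0w3 but w1 and w3 have no common successor.
Valid on: B, C.

B, C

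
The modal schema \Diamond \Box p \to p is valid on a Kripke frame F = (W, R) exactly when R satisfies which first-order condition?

This schema is equivalent to the B axiom p → □◇p.
Its frame correspondent is symmetry — \forall x \forall y (Rxy \to Ryx).

symmetry: \forall x \forall y (Rxy \to Ryx)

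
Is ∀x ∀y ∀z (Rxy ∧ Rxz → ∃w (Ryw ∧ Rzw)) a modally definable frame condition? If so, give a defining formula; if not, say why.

Yes, by ◇□r → □◇r

This is a Sahlqvist condition; the .2 axiom ◇□r → □◇r defines it.
Suppose ◇□r→□◇r is valid. Take Rxy, Rxz and set V(r)={w : Ryw}. Then □r at y so ◇□r at x, so □◇r at x, so ◇r at z, giving w with Rzw and Ryw.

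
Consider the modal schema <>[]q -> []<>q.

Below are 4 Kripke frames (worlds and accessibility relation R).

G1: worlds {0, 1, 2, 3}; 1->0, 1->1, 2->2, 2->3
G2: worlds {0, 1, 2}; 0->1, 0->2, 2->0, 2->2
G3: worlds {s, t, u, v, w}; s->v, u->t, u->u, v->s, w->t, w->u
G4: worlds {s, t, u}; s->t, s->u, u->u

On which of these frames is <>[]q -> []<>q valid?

none

This is the axiom for convergence; its first-order frame correspondent is forall x forall y forall z (Rxy & Rxz -> exists w (Ryw & Rzw)).
G1: fails — R10 and R10 but 0 and 0 have no common successor.
G2: fails — R01 and R01 but 1 and 1 have no common successor.
G3: fails — Rut and Rut but t and t have no common successor.
G4: fails — Rsu and Rst but u and t have no common successor.
Valid on no frame.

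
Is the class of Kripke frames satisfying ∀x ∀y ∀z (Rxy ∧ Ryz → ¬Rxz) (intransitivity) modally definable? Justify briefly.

Not definable by any modal formula

Modal frame validity is preserved under surjective bounded morphisms.
The 3-cycle (worlds a,b,c with a→b→c→a) is intransitive. Mapping every world to a single reflexive point • is a surjective bounded morphism; the reflexive point is not intransitive (R••∧R•• but R••).
So the class is not modally definable.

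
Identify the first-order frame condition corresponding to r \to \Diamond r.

Reflexivity

This is a form of the T axiom.
It corresponds to reflexivity: \forall x Rxx.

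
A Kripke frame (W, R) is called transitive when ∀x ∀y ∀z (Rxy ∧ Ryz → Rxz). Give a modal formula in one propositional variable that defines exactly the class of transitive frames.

The condition is transitivity. The 4 schema □ψ → □□ψ defines it.
Suppose □ψ→□□ψ is valid. Take Rxy, Ryz and set V(ψ)={w : Rxw}. Then □ψ at x, so □□ψ at x, so □ψ at y, so ψ at z, i.e. Rxz.

□ψ → □□ψ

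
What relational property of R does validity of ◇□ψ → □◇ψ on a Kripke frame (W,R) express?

Convergence

Suppose ◇□ψ→□◇ψ is valid. Take Rxy, Rxz and set V(ψ)={w : Ryw}. Then □ψ at y so ◇□ψ at x, so □◇ψ at x, so ◇ψ at z, giving w with Rzw and Ryw.
Conversely, any frame satisfying ∀x ∀y ∀z (Rxy ∧ Rxz → ∃w (Ryw ∧ Rzw)) validates the schema.
Frame condition: ∀x ∀y ∀z (Rxy ∧ Rxz → ∃w (Ryw ∧ Rzw)).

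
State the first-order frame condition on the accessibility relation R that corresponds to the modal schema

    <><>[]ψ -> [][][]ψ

forall x forall y forall z ((x R^2 y & x R^3 z) -> exists w (yRw & z = w))

This is a Sahlqvist (Geach-type) schema ◇^2□^1ψ → □^3◇^0ψ.
Minimal-valuation argument: fix x; take any y with xR^2y and any z with xR^3z. Set V(ψ) to the set of worlds R-reachable from y in exactly 1 step. Then □^1ψ holds at y, so the antecedent holds at x; validity forces ◇^0ψ at z, giving a w with zR^0w and yR^1w.
First-order correspondent: forall x forall y forall z ((x R^2 y & x R^3 z) -> exists w (yRw & z = w)).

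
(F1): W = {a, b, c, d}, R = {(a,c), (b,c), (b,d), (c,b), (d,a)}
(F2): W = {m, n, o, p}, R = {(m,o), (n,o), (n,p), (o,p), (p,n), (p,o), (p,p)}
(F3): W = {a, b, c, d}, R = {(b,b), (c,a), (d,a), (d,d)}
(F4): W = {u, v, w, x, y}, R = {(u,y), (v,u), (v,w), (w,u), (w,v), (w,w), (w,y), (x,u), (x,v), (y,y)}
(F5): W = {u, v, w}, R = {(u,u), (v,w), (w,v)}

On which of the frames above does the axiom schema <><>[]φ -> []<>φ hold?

The schema corresponds to a generalized confluence (Geach) condition: forall x forall y forall z ((x R^2 y & xRz) -> exists w (yRw & zRw)).
(F1): fails — aR²b, aRc but no w with bRw and cRw.
(F2): condition met.
(F3): fails — dR²a, dRa but no w with aRw and aRw.
(F4): fails — vR²v, vRu but no t with vRt and uRt.
(F5): fails — vR²v, vRw but no t with vRt and wRt.

(F2)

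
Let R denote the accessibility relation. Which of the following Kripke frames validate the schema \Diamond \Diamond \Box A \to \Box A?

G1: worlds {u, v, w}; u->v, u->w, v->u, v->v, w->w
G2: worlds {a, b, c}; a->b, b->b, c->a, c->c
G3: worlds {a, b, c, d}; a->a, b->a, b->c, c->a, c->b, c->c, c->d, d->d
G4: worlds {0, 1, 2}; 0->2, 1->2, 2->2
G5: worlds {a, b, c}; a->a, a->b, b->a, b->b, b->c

The schema corresponds to a generalized confluence (Geach) condition: \forall x \forall y \forall z ((x R^2 y \wedge xRz) \to \exists w (yRw \wedge z = w)).
G1: fails — uR²v, uRw but no t with vRt and w=t.
G2: fails — cR²a, cRa but no w with aRw and a=w.
G3: fails — bR²a, bRc but no w with aRw and c=w.
G4: satisfies the condition.
G5: fails — aR²c, aRa but no w with cRw and a=w.
Valid on: G4.

G4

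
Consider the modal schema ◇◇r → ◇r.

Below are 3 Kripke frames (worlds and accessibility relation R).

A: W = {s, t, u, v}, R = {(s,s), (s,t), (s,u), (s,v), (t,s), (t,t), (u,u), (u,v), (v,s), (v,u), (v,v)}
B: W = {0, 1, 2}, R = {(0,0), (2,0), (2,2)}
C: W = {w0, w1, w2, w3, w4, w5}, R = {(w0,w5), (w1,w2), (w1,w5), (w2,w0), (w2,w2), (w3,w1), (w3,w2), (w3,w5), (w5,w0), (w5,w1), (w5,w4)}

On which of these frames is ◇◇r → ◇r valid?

B

Frame correspondent (Sahlqvist): ∀x ∀y ∀z (Rxy ∧ Ryz → Rxz) — i.e. transitivity.
A: fails — Ruv and Rvs but not Rus.
B: holds.
C: fails — Rw1w5 and Rw5w1 but not Rw1w1.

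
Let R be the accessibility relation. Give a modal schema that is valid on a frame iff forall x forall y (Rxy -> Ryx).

p → □◇p

A defining formula is p → □◇p (the B axiom).
Suppose p→□◇p is valid. Take Rxy and set V(p)={x}. Then p at x, so □◇p at x, so ◇p at y, so some z with Ryz has p; z=x, i.e. Ryx.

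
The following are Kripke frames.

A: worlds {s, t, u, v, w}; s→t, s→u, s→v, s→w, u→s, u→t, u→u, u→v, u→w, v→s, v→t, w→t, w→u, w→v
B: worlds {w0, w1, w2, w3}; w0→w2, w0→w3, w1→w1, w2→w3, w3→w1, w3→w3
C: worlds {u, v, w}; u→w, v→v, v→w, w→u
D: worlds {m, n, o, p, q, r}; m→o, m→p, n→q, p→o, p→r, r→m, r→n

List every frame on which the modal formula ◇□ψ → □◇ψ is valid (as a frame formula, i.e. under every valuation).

B

The schema corresponds to convergence: ∀x ∀y ∀z (Rxy ∧ Rxz → ∃w (Ryw ∧ Rzw)).
A: fails — Rsv and Rst but v and t have no common successor.
B: holds.
C: fails — Rvv and Rvw but v and w have no common successor.
D: fails — Rmo and Rmo but o and o have no common successor.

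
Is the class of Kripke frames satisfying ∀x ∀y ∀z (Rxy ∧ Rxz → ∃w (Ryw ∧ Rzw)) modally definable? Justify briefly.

Definable; ◇□p → □◇p defines it

Yes: it is convergence, defined by the .2 schema ◇□p → □◇p.
Suppose ◇□p→□◇p is valid. Take Rxy, Rxz and set V(p)={w : Ryw}. Then □p at y so ◇□p at x, so □◇p at x, so ◇p at z, giving w with Rzw and Ryw.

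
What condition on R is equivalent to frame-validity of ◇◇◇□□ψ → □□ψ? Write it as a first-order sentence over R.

∀x ∀y ∀z ((xR³y ∧ xR²z) → ∃w (yR²w ∧ z = w))

This is a Sahlqvist (Geach-type) schema ◇^3□^2ψ → □^2◇^0ψ.
First-order correspondent: ∀x ∀y ∀z ((xR³y ∧ xR²z) → ∃w (yR²w ∧ z = w)).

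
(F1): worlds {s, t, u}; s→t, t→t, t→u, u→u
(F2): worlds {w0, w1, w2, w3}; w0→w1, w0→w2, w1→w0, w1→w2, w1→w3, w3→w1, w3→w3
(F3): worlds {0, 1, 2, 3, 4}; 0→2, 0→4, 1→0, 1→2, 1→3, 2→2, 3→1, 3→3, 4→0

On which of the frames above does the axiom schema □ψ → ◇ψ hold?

(F1), (F3)

The schema corresponds to seriality: ∀x ∃y Rxy.
(F1): holds.
(F2): fails — world w2 has no successor.
(F3): holds.
Valid on: (F1), (F3).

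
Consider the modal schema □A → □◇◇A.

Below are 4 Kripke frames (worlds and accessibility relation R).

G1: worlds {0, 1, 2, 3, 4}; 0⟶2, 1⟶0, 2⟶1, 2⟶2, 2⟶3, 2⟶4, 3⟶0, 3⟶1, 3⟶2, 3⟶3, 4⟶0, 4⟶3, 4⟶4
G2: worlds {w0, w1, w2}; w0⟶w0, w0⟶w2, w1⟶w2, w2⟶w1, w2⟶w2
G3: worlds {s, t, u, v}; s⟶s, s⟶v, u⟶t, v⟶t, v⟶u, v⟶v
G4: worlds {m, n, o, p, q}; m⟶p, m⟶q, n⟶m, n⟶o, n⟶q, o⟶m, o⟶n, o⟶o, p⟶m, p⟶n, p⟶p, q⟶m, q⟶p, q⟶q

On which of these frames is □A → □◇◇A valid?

The schema corresponds to a generalized confluence (Geach) condition: ∀x ∀z (xRz → ∃w (xRw ∧ zR²w)).
G1: fails — 1R0 but no w with 1Rw and 0R²w.
G2: satisfies the condition.
G3: fails — uRt but no w with uRw and tR²w.
G4: satisfies the condition.

G2, G4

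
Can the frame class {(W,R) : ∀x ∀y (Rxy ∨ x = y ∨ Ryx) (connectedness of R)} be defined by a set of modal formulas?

Modal frame validity is preserved under disjoint unions.
Take 4 disjoint single-world reflexive frames: each is trivially connected, but their disjoint union has 4 worlds with no edge between distinct components, so it is not connected.
Hence connectedness of R is not modally definable.

Not definable by any modal formula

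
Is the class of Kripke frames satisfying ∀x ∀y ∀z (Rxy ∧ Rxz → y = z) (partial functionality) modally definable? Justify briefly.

Yes, by ◇q → □q

This is a Sahlqvist condition; the CD axiom ◇q → □q defines it.
Suppose ◇q→□q is valid. Take Rxy, Rxz and set V(q)={y}. Then ◇q at x, so □q at x, so q at z, i.e. z=y.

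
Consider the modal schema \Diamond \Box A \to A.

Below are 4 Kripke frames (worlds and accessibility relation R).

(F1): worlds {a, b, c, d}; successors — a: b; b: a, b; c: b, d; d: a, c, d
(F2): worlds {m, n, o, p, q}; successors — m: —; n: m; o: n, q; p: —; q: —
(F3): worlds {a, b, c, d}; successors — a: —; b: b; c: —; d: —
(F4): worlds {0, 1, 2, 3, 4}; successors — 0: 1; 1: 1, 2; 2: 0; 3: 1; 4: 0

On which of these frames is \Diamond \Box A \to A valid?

The schema corresponds to a generalized confluence (Geach) condition: \forall x \forall y (xRy \to \exists w (yRw \wedge x = w)).
(F1): fails — cRb but no w with bRw and c=w.
(F2): fails — nRm but no w with mRw and n=w.
(F3): holds.
(F4): fails — 0R1 but no w with 1Rw and 0=w.

(F3)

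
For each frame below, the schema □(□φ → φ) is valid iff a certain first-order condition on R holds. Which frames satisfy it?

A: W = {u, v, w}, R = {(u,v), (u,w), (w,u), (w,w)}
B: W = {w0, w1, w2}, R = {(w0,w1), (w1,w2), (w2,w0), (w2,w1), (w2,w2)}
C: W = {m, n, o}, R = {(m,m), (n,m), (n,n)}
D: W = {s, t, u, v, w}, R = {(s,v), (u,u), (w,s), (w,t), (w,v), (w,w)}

The schema corresponds to shift-reflexivity: ∀x ∀y (Rxy → Ryy).
A: fails — Ruv but not Rvv.
B: fails — Rw0w1 but not Rw1w1.
C: holds.
D: fails — Rwt but not Rtt.
Valid on: C.

C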